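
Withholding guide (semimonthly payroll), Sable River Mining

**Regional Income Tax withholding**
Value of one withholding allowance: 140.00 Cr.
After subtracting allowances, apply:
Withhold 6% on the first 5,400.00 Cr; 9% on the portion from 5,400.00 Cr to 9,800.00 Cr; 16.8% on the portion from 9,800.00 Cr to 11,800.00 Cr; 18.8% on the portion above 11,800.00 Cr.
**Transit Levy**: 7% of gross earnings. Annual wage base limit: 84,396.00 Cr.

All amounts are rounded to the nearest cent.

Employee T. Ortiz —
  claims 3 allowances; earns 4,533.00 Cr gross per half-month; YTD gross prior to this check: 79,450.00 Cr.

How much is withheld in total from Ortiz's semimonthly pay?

564.09 Cr

Regional Income Tax: taxable = 4,533.00 Cr − 3×140.00 Cr = 4,113.00 Cr
  6% × 4,113.00 Cr = 246.78 Cr
Transit Levy: 7% × 4,533.00 Cr = 317.31 Cr
Total: 246.78 Cr + 317.31 Cr = 564.09 Cr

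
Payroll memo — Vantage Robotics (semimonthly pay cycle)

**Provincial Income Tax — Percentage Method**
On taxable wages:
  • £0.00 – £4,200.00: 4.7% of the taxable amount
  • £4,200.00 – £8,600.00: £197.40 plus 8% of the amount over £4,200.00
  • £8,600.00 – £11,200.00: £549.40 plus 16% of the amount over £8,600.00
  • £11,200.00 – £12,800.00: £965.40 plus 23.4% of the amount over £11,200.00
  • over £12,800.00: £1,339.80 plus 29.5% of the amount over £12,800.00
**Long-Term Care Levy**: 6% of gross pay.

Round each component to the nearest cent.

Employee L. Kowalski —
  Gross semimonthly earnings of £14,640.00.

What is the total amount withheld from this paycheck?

Provincial Income Tax: taxable = £14,640.00
  £1,339.80 + 29.5% × (£14,640.00 − £12,800.00) = £1,339.80 + 29.5% × £1,840.00 = £1,882.60
Long-Term Care Levy: 6% × £14,640.00 = £878.40
Total: £1,882.60 + £878.40 = £2,761.00

£2,761.00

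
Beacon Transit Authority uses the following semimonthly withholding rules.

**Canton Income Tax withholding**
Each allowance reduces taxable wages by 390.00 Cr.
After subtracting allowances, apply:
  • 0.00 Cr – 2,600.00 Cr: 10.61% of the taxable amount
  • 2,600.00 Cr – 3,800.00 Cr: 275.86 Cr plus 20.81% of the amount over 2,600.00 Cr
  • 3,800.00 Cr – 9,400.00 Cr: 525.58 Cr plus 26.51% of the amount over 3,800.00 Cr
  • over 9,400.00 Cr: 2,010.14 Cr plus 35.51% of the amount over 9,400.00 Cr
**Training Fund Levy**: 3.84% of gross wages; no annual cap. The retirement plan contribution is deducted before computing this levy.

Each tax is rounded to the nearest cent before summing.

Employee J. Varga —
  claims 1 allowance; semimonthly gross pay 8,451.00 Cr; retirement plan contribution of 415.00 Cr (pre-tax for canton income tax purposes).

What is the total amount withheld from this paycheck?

1,853.73 Cr

Canton Income Tax: taxable = 8,451.00 Cr − 415.00 Cr − 1×390.00 Cr = 7,646.00 Cr
  525.58 Cr + 26.51% × (7,646.00 Cr − 3,800.00 Cr) = 525.58 Cr + 26.51% × 3,846.00 Cr = 1,545.15 Cr
Training Fund Levy: 3.84% × 8,036.00 Cr = 308.58 Cr
Total: 1,545.15 Cr + 308.58 Cr = 1,853.73 Cr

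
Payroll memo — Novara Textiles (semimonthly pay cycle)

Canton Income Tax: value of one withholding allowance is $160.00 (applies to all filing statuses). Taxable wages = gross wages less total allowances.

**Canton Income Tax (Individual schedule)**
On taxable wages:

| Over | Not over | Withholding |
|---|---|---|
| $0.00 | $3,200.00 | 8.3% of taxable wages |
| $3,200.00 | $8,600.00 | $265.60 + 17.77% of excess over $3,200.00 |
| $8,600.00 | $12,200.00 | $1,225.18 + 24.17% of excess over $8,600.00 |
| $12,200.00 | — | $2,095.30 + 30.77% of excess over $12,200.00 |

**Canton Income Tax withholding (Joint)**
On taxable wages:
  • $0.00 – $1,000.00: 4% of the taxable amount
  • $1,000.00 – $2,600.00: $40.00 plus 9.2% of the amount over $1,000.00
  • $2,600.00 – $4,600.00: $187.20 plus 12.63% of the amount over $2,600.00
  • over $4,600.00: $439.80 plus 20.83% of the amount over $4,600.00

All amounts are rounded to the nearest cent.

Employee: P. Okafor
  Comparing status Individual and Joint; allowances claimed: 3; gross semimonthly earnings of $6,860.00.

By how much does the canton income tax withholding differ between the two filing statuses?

Canton Income Tax (Individual): taxable = $6,860.00 − 3×$160.00 = $6,380.00
  $265.60 + 17.77% × ($6,380.00 − $3,200.00) = $265.60 + 17.77% × $3,180.00 = $830.69
Canton Income Tax (Joint): taxable = $6,860.00 − 3×$160.00 = $6,380.00
  $439.80 + 20.83% × ($6,380.00 − $4,600.00) = $439.80 + 20.83% × $1,780.00 = $810.57
Difference: |$830.69 − $810.57| = $20.12 (higher under Individual)

$20.12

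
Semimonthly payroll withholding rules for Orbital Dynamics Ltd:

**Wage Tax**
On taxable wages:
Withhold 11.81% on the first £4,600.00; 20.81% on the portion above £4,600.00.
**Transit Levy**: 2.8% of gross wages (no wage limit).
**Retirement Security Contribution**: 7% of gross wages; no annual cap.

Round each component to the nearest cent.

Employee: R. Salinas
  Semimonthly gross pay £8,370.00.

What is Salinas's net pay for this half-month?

£6,221.94

Wage Tax: taxable = £8,370.00
  £543.26 + 20.81% × (£8,370.00 − £4,600.00) = £543.26 + 20.81% × £3,770.00 = £1,327.80
Transit Levy: 2.8% × £8,370.00 = £234.36
Retirement Security Contribution: 7% × £8,370.00 = £585.90
Total withheld: £1,327.80 + £234.36 + £585.90 = £2,148.06
Net pay: £8,370.00 − £2,148.06 = £6,221.94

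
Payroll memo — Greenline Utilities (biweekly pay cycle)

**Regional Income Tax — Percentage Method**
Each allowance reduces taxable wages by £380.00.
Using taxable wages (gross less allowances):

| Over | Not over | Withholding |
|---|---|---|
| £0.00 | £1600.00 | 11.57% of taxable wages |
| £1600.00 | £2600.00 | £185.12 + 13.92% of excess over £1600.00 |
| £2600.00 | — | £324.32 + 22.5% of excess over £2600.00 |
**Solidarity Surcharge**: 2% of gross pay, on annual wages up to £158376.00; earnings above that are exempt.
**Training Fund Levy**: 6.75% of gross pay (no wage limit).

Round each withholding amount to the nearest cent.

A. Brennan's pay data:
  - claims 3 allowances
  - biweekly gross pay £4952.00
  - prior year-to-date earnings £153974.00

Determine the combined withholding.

Regional Income Tax: taxable = £4952.00 − 3×£380.00 = £3812.00
  £324.32 + 22.5% × (£3812.00 − £2600.00) = £324.32 + 22.5% × £1212.00 = £597.02
Solidarity Surcharge: cap £158376.00 − YTD £153974.00 = £4402.00 subject; 2% × £4402.00 = £88.04
Training Fund Levy: 6.75% × £4952.00 = £334.26
Total: £597.02 + £88.04 + £334.26 = £1019.32

£1019.32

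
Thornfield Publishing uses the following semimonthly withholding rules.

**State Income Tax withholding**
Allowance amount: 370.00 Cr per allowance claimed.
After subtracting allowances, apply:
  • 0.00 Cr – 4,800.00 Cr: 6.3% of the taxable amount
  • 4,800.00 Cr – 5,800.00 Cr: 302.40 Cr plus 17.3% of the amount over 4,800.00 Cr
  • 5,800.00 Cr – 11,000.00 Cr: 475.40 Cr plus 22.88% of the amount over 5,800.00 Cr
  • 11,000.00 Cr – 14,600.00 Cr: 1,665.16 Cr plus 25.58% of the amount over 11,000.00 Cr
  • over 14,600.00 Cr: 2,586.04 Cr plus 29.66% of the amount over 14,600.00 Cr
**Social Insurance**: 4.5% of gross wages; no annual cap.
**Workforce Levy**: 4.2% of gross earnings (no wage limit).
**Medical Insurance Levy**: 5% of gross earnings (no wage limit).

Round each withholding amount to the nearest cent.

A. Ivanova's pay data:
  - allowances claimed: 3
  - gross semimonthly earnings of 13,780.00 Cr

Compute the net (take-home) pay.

State Income Tax: taxable = 13,780.00 Cr − 3×370.00 Cr = 12,670.00 Cr
  1,665.16 Cr + 25.58% × (12,670.00 Cr − 11,000.00 Cr) = 1,665.16 Cr + 25.58% × 1,670.00 Cr = 2,092.35 Cr
Social Insurance: 4.5% × 13,780.00 Cr = 620.10 Cr
Workforce Levy: 4.2% × 13,780.00 Cr = 578.76 Cr
Medical Insurance Levy: 5% × 13,780.00 Cr = 689.00 Cr
Total withheld: 2,092.35 Cr + 620.10 Cr + 578.76 Cr + 689.00 Cr = 3,980.21 Cr
Net pay: 13,780.00 Cr − 3,980.21 Cr = 9,799.79 Cr

9,799.79 Cr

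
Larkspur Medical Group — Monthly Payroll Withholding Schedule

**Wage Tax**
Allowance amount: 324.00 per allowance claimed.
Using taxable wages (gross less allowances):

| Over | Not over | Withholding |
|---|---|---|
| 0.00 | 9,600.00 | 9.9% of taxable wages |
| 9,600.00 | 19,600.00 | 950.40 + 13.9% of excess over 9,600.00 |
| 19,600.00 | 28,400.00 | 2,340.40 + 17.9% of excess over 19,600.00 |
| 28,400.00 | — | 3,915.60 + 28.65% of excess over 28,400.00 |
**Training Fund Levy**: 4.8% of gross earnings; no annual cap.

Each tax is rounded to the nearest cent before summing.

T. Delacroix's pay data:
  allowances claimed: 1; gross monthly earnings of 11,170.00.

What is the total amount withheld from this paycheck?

Wage Tax: taxable = 11,170.00 − 1×324.00 = 10,846.00
  950.40 + 13.9% × (10,846.00 − 9,600.00) = 950.40 + 13.9% × 1,246.00 = 1,123.59
Training Fund Levy: 4.8% × 11,170.00 = 536.16
Total: 1,123.59 + 536.16 = 1,659.75

1,659.75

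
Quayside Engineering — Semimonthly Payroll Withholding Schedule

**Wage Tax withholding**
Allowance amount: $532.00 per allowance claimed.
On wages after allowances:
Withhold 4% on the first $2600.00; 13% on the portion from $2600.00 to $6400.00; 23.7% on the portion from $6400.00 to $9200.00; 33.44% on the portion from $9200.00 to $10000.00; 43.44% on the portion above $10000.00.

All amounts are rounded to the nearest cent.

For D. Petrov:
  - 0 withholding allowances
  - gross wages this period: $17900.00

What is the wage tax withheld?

$4960.88

Wage Tax: taxable = $17900.00
  $1529.12 + 43.44% × ($17900.00 − $10000.00) = $1529.12 + 43.44% × $7900.00 = $4960.88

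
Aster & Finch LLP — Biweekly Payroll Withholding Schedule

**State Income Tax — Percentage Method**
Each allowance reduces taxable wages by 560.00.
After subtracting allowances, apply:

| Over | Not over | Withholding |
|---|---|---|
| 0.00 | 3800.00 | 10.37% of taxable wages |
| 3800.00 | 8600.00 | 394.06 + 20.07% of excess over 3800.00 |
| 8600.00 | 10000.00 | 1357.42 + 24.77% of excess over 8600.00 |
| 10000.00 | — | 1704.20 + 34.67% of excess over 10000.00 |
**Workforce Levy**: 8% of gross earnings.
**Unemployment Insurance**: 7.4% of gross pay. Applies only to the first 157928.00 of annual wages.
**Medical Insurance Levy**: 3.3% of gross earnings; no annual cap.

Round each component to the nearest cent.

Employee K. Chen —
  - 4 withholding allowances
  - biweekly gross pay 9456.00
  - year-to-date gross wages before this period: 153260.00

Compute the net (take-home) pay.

6962.39

State Income Tax: taxable = 9456.00 − 4×560.00 = 7216.00
  394.06 + 20.07% × (7216.00 − 3800.00) = 394.06 + 20.07% × 3416.00 = 1079.65
Workforce Levy: 8% × 9456.00 = 756.48
Unemployment Insurance: cap 157928.00 − YTD 153260.00 = 4668.00 subject; 7.4% × 4668.00 = 345.43
Medical Insurance Levy: 3.3% × 9456.00 = 312.05
Total withheld: 1079.65 + 756.48 + 345.43 + 312.05 = 2493.61
Net pay: 9456.00 − 2493.61 = 6962.39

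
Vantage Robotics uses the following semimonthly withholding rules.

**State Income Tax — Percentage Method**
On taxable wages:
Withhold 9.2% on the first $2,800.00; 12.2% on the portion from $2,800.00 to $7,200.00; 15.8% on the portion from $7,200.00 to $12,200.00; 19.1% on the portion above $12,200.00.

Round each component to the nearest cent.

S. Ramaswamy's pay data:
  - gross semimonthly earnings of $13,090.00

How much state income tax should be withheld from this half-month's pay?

State Income Tax: taxable = $13,090.00
  $1,584.40 + 19.1% × ($13,090.00 − $12,200.00) = $1,584.40 + 19.1% × $890.00 = $1,754.39

$1,754.39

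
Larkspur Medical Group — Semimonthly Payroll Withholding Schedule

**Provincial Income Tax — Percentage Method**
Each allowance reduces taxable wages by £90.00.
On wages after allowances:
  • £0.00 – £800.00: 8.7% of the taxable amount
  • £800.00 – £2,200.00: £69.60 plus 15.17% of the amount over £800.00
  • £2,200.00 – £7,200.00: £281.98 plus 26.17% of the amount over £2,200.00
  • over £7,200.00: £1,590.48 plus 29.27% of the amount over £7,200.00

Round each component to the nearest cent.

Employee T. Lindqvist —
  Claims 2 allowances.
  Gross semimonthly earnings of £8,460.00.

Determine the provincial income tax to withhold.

Provincial Income Tax: taxable = £8,460.00 − 2×£90.00 = £8,280.00
  £1,590.48 + 29.27% × (£8,280.00 − £7,200.00) = £1,590.48 + 29.27% × £1,080.00 = £1,906.60

£1,906.60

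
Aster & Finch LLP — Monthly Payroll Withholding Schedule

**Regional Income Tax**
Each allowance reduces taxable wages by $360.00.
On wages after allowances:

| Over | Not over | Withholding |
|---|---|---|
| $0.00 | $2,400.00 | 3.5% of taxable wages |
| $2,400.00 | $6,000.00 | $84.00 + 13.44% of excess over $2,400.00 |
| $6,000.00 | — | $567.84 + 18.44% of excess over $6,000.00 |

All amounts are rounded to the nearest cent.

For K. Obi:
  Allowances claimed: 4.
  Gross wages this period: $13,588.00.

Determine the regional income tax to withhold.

Regional Income Tax: taxable = $13,588.00 − 4×$360.00 = $12,148.00
  $567.84 + 18.44% × ($12,148.00 − $6,000.00) = $567.84 + 18.44% × $6,148.00 = $1,701.53

$1,701.53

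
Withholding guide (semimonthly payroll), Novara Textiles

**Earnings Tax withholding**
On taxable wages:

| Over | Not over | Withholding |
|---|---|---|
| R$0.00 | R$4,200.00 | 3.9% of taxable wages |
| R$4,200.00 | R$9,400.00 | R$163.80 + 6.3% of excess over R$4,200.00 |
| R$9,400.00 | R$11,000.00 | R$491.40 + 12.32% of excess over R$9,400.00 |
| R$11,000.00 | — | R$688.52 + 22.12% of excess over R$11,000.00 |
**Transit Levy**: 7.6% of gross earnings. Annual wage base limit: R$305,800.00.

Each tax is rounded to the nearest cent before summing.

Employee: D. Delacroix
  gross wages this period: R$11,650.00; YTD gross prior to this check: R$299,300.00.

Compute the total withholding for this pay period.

Earnings Tax: taxable = R$11,650.00
  R$688.52 + 22.12% × (R$11,650.00 − R$11,000.00) = R$688.52 + 22.12% × R$650.00 = R$832.30
Transit Levy: cap R$305,800.00 − YTD R$299,300.00 = R$6,500.00 subject; 7.6% × R$6,500.00 = R$494.00
Total: R$832.30 + R$494.00 = R$1,326.30

R$1,326.30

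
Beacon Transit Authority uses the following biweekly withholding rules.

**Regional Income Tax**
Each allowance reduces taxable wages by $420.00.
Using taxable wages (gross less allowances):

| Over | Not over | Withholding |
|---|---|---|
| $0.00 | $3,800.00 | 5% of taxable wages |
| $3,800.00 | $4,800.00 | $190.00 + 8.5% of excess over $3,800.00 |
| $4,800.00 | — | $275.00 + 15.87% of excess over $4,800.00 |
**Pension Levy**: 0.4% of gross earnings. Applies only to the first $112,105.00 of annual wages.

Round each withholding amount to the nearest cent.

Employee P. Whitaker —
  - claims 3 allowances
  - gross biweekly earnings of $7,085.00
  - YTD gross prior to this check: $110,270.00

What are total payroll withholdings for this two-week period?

$445.01

Regional Income Tax: taxable = $7,085.00 − 3×$420.00 = $5,825.00
  $275.00 + 15.87% × ($5,825.00 − $4,800.00) = $275.00 + 15.87% × $1,025.00 = $437.67
Pension Levy: cap $112,105.00 − YTD $110,270.00 = $1,835.00 subject; 0.4% × $1,835.00 = $7.34
Total: $437.67 + $7.34 = $445.01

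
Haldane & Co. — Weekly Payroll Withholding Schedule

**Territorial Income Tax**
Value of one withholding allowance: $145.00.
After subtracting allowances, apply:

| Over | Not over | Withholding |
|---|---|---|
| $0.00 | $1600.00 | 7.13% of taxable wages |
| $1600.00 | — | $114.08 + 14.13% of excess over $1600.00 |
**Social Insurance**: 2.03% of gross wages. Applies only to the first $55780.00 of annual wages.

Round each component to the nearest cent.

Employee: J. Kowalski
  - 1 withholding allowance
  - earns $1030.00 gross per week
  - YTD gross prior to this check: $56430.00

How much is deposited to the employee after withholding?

Territorial Income Tax: taxable = $1030.00 − 1×$145.00 = $885.00
  7.13% × $885.00 = $63.10
Social Insurance: YTD $56430.00 ≥ cap $55780.00 → $0.00
Total withheld: $63.10 + $0.00 = $63.10
Net pay: $1030.00 − $63.10 = $966.90

$966.90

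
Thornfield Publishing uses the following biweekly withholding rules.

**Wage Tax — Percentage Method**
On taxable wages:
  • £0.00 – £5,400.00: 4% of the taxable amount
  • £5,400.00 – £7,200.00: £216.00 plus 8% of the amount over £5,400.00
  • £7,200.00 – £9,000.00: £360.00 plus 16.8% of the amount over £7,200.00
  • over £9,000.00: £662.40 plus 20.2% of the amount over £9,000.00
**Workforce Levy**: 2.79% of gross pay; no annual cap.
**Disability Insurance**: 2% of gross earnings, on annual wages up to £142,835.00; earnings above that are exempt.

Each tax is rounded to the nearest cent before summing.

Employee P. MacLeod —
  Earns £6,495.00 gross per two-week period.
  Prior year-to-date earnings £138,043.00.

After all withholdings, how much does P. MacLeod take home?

Wage Tax: taxable = £6,495.00
  £216.00 + 8% × (£6,495.00 − £5,400.00) = £216.00 + 8% × £1,095.00 = £303.60
Workforce Levy: 2.79% × £6,495.00 = £181.21
Disability Insurance: cap £142,835.00 − YTD £138,043.00 = £4,792.00 subject; 2% × £4,792.00 = £95.84
Total withheld: £303.60 + £181.21 + £95.84 = £580.65
Net pay: £6,495.00 − £580.65 = £5,914.35

£5,914.35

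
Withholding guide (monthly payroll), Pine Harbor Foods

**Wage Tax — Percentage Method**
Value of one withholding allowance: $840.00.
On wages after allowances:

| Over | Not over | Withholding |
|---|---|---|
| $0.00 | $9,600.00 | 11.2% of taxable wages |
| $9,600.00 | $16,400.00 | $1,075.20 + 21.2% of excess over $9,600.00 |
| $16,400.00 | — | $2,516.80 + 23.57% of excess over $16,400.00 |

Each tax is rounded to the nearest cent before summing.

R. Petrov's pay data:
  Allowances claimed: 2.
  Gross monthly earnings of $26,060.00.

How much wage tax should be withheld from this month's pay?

$4,397.69

Wage Tax: taxable = $26,060.00 − 2×$840.00 = $24,380.00
  $2,516.80 + 23.57% × ($24,380.00 − $16,400.00) = $2,516.80 + 23.57% × $7,980.00 = $4,397.69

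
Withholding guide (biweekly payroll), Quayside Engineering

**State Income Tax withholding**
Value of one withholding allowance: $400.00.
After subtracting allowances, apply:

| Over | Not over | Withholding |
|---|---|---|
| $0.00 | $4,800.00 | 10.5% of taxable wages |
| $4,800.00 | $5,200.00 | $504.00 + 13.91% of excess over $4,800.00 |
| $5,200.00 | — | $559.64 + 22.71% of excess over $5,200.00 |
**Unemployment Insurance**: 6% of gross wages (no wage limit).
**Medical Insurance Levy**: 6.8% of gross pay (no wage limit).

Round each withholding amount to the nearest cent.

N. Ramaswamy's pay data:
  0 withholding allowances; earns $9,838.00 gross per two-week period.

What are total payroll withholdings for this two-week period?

State Income Tax: taxable = $9,838.00
  $559.64 + 22.71% × ($9,838.00 − $5,200.00) = $559.64 + 22.71% × $4,638.00 = $1,612.93
Unemployment Insurance: 6% × $9,838.00 = $590.28
Medical Insurance Levy: 6.8% × $9,838.00 = $668.98
Total: $1,612.93 + $590.28 + $668.98 = $2,872.19

$2,872.19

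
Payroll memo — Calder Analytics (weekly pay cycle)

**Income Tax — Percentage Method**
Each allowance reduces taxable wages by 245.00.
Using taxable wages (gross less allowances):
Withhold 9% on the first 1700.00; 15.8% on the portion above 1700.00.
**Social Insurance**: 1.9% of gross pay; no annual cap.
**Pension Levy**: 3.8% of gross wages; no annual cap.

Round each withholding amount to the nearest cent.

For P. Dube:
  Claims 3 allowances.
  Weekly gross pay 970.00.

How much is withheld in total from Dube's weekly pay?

Income Tax: taxable = 970.00 − 3×245.00 = 235.00
  9% × 235.00 = 21.15
Social Insurance: 1.9% × 970.00 = 18.43
Pension Levy: 3.8% × 970.00 = 36.86
Total: 21.15 + 18.43 + 36.86 = 76.44

76.44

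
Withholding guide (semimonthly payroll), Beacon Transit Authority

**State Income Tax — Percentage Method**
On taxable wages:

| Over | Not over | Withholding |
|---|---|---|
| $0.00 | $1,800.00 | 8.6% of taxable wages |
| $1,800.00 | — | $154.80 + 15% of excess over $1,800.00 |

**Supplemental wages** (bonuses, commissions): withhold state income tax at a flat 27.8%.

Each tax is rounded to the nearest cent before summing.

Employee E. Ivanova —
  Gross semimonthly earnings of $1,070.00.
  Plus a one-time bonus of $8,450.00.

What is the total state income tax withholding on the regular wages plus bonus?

$2,441.12

State Income Tax: taxable = $1,070.00
  8.6% × $1,070.00 = $92.02
Supplemental (27.8% flat on bonus): 27.8% × $8,450.00 = $2,349.10
Total state income tax: $92.02 + $2,349.10 = $2,441.12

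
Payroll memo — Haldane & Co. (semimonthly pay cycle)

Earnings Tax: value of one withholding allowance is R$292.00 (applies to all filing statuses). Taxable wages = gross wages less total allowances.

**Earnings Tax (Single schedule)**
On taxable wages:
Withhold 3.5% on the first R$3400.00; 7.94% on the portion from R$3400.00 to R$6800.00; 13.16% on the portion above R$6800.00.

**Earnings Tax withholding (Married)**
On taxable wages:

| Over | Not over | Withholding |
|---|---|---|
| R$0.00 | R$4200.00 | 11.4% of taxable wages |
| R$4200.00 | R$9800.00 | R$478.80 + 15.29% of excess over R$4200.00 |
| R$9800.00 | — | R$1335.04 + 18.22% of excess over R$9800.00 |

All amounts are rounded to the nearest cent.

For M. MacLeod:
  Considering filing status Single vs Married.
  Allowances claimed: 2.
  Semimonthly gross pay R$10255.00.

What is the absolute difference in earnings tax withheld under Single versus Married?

R$548.54

Earnings Tax (Single): taxable = R$10255.00 − 2×R$292.00 = R$9671.00
  R$388.96 + 13.16% × (R$9671.00 − R$6800.00) = R$388.96 + 13.16% × R$2871.00 = R$766.78
Earnings Tax (Married): taxable = R$10255.00 − 2×R$292.00 = R$9671.00
  R$478.80 + 15.29% × (R$9671.00 − R$4200.00) = R$478.80 + 15.29% × R$5471.00 = R$1315.32
Difference: |R$766.78 − R$1315.32| = R$548.54 (higher under Married)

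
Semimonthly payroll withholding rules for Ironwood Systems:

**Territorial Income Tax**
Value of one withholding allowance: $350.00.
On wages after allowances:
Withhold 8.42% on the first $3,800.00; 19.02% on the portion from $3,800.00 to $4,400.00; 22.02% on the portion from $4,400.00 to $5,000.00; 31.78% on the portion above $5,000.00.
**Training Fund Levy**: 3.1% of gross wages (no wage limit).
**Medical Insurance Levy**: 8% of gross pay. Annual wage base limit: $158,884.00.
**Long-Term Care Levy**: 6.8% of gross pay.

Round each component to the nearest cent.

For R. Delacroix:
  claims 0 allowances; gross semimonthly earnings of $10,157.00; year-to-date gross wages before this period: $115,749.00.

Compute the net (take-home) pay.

$6,133.80

Territorial Income Tax: taxable = $10,157.00
  $566.20 + 31.78% × ($10,157.00 − $5,000.00) = $566.20 + 31.78% × $5,157.00 = $2,205.09
Training Fund Levy: 3.1% × $10,157.00 = $314.87
Medical Insurance Levy: 8% × $10,157.00 = $812.56
Long-Term Care Levy: 6.8% × $10,157.00 = $690.68
Total withheld: $2,205.09 + $314.87 + $812.56 + $690.68 = $4,023.20
Net pay: $10,157.00 − $4,023.20 = $6,133.80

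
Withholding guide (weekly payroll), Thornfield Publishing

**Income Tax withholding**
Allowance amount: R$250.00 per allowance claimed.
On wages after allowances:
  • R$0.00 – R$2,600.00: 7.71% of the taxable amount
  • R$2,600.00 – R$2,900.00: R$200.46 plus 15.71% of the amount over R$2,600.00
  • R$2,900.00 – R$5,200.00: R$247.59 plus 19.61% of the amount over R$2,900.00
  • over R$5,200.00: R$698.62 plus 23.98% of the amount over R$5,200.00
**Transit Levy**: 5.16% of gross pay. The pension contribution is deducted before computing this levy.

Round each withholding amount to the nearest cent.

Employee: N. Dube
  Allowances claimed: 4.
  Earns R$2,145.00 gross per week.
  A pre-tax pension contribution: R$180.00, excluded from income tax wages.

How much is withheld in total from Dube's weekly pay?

Income Tax: taxable = R$2,145.00 − R$180.00 − 4×R$250.00 = R$965.00
  7.71% × R$965.00 = R$74.40
Transit Levy: 5.16% × R$1,965.00 = R$101.39
Total: R$74.40 + R$101.39 = R$175.79

R$175.79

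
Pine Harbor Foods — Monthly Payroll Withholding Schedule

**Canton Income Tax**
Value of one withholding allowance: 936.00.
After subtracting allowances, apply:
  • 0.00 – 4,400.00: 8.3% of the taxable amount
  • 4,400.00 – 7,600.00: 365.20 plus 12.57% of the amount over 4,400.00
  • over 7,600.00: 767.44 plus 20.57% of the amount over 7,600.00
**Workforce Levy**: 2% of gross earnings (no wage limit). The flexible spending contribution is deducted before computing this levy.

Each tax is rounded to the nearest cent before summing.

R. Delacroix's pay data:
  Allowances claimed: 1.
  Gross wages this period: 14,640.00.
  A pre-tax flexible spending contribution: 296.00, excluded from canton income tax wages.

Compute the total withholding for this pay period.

Canton Income Tax: taxable = 14,640.00 − 296.00 − 1×936.00 = 13,408.00
  767.44 + 20.57% × (13,408.00 − 7,600.00) = 767.44 + 20.57% × 5,808.00 = 1,962.15
Workforce Levy: 2% × 14,344.00 = 286.88
Total: 1,962.15 + 286.88 = 2,249.03

2,249.03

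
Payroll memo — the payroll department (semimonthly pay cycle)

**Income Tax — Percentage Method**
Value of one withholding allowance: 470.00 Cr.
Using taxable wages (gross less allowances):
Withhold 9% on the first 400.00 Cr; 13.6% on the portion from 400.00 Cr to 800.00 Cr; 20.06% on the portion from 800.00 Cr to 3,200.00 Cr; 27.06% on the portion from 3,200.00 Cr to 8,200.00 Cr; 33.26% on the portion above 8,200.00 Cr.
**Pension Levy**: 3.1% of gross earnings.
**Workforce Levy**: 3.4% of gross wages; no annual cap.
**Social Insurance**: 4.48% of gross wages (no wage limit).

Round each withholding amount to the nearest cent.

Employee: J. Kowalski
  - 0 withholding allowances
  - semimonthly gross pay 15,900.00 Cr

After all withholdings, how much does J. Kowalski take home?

Income Tax: taxable = 15,900.00 Cr
  1,924.84 Cr + 33.26% × (15,900.00 Cr − 8,200.00 Cr) = 1,924.84 Cr + 33.26% × 7,700.00 Cr = 4,485.86 Cr
Pension Levy: 3.1% × 15,900.00 Cr = 492.90 Cr
Workforce Levy: 3.4% × 15,900.00 Cr = 540.60 Cr
Social Insurance: 4.48% × 15,900.00 Cr = 712.32 Cr
Total withheld: 4,485.86 Cr + 492.90 Cr + 540.60 Cr + 712.32 Cr = 6,231.68 Cr
Net pay: 15,900.00 Cr − 6,231.68 Cr = 9,668.32 Cr

9,668.32 Cr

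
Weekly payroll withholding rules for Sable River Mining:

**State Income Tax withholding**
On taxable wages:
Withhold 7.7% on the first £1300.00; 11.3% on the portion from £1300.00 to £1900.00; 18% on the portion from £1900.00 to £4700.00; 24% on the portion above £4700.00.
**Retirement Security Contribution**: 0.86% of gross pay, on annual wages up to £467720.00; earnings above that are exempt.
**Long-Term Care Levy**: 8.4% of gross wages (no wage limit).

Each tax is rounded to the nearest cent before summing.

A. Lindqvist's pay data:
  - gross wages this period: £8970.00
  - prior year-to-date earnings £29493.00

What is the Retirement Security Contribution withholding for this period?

£77.14

Retirement Security Contribution: 0.86% × £8970.00 = £77.14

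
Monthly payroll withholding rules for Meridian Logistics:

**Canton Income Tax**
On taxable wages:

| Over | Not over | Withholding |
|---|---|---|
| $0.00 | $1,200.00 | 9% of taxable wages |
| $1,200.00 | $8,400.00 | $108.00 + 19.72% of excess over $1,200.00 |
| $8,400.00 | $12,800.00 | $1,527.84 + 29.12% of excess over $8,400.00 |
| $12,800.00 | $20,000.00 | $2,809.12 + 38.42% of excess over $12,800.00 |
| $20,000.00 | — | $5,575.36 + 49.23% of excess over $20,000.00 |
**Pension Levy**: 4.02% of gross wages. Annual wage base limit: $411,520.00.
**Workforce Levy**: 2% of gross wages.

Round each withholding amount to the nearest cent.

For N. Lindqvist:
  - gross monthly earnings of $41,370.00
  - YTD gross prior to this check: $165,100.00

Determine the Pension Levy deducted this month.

Pension Levy: 4.02% × $41,370.00 = $1,663.07

$1,663.07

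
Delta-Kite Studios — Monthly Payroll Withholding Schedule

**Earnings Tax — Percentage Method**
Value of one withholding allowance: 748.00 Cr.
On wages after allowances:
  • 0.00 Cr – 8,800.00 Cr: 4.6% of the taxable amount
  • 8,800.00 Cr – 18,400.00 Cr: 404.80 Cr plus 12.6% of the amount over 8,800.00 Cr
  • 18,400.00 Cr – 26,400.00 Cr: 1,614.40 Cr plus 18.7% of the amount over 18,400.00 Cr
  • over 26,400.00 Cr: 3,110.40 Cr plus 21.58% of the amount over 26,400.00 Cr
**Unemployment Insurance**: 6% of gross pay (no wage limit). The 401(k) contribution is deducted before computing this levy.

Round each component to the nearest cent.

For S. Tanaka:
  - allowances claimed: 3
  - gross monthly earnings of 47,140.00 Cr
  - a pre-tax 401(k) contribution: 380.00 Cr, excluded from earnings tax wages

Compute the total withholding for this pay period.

Earnings Tax: taxable = 47,140.00 Cr − 380.00 Cr − 3×748.00 Cr = 44,516.00 Cr
  3,110.40 Cr + 21.58% × (44,516.00 Cr − 26,400.00 Cr) = 3,110.40 Cr + 21.58% × 18,116.00 Cr = 7,019.83 Cr
Unemployment Insurance: 6% × 46,760.00 Cr = 2,805.60 Cr
Total: 7,019.83 Cr + 2,805.60 Cr = 9,825.43 Cr

9,825.43 Cr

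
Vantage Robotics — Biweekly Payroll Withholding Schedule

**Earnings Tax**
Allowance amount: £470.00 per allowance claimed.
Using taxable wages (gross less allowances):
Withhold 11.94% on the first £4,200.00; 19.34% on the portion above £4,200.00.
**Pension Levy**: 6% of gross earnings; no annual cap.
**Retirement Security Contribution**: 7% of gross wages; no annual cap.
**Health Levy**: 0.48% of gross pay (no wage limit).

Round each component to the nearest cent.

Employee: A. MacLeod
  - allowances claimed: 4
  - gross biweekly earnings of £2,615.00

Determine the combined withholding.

Earnings Tax: taxable = £2,615.00 − 4×£470.00 = £735.00
  11.94% × £735.00 = £87.76
Pension Levy: 6% × £2,615.00 = £156.90
Retirement Security Contribution: 7% × £2,615.00 = £183.05
Health Levy: 0.48% × £2,615.00 = £12.55
Total: £87.76 + £156.90 + £183.05 + £12.55 = £440.26

£440.26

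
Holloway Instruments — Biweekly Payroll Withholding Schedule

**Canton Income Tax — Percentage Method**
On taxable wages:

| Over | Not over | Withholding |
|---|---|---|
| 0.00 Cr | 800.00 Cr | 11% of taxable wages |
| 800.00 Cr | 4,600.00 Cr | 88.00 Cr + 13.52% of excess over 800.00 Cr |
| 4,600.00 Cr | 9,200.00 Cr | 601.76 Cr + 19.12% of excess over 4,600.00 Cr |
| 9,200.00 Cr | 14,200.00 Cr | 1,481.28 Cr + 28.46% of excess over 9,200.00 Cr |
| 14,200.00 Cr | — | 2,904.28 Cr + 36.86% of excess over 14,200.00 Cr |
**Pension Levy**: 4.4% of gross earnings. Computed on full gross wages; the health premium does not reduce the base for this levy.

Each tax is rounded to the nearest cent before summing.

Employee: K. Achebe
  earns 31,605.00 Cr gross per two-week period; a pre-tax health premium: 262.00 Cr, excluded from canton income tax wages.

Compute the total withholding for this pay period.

10,613.81 Cr

Canton Income Tax: taxable = 31,605.00 Cr − 262.00 Cr = 31,343.00 Cr
  2,904.28 Cr + 36.86% × (31,343.00 Cr − 14,200.00 Cr) = 2,904.28 Cr + 36.86% × 17,143.00 Cr = 9,223.19 Cr
Pension Levy: 4.4% × 31,605.00 Cr = 1,390.62 Cr
Total: 9,223.19 Cr + 1,390.62 Cr = 10,613.81 Cr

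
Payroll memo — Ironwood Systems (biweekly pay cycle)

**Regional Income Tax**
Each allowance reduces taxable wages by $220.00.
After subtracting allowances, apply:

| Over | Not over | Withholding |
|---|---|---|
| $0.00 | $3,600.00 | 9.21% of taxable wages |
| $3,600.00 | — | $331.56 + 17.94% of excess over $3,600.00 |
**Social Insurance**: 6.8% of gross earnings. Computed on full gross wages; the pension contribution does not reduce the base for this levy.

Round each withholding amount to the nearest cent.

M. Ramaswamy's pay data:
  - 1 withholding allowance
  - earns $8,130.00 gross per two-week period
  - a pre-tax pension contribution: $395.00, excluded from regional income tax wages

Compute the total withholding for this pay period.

Regional Income Tax: taxable = $8,130.00 − $395.00 − 1×$220.00 = $7,515.00
  $331.56 + 17.94% × ($7,515.00 − $3,600.00) = $331.56 + 17.94% × $3,915.00 = $1,033.91
Social Insurance: 6.8% × $8,130.00 = $552.84
Total: $1,033.91 + $552.84 = $1,586.75

$1,586.75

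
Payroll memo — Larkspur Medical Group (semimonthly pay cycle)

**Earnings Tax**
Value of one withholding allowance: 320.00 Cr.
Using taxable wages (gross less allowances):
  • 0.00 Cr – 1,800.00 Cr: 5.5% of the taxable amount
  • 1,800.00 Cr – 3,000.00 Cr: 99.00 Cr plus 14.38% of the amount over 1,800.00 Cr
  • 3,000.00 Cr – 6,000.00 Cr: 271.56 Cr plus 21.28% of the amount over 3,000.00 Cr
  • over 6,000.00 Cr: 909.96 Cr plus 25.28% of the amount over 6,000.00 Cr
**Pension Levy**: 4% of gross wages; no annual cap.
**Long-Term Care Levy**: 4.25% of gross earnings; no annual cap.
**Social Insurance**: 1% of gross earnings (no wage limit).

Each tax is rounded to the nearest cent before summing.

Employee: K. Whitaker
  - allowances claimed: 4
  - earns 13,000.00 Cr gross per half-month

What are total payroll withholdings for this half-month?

Earnings Tax: taxable = 13,000.00 Cr − 4×320.00 Cr = 11,720.00 Cr
  909.96 Cr + 25.28% × (11,720.00 Cr − 6,000.00 Cr) = 909.96 Cr + 25.28% × 5,720.00 Cr = 2,355.98 Cr
Pension Levy: 4% × 13,000.00 Cr = 520.00 Cr
Long-Term Care Levy: 4.25% × 13,000.00 Cr = 552.50 Cr
Social Insurance: 1% × 13,000.00 Cr = 130.00 Cr
Total: 2,355.98 Cr + 520.00 Cr + 552.50 Cr + 130.00 Cr = 3,558.48 Cr

3,558.48 Cr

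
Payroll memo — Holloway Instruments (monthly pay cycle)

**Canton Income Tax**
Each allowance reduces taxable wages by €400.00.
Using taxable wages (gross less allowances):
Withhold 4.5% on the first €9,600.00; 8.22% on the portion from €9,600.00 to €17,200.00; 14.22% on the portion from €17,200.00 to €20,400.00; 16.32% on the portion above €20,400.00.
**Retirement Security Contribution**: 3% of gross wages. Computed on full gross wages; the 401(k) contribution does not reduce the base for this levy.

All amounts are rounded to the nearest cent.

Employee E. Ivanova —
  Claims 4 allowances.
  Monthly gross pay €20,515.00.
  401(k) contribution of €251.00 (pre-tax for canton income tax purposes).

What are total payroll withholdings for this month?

€1,880.35

Canton Income Tax: taxable = €20,515.00 − €251.00 − 4×€400.00 = €18,664.00
  €1,056.72 + 14.22% × (€18,664.00 − €17,200.00) = €1,056.72 + 14.22% × €1,464.00 = €1,264.90
Retirement Security Contribution: 3% × €20,515.00 = €615.45
Total: €1,264.90 + €615.45 = €1,880.35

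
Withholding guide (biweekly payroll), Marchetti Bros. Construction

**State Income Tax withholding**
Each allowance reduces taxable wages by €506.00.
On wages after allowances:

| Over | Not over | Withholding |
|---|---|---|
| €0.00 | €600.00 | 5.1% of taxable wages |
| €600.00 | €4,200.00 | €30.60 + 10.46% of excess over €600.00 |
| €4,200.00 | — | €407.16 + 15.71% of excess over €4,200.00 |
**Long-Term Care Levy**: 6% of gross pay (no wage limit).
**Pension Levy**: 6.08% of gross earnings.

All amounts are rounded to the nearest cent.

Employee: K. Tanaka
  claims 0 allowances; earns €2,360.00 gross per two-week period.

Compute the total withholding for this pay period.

€499.79

State Income Tax: taxable = €2,360.00
  €30.60 + 10.46% × (€2,360.00 − €600.00) = €30.60 + 10.46% × €1,760.00 = €214.70
Long-Term Care Levy: 6% × €2,360.00 = €141.60
Pension Levy: 6.08% × €2,360.00 = €143.49
Total: €214.70 + €141.60 + €143.49 = €499.79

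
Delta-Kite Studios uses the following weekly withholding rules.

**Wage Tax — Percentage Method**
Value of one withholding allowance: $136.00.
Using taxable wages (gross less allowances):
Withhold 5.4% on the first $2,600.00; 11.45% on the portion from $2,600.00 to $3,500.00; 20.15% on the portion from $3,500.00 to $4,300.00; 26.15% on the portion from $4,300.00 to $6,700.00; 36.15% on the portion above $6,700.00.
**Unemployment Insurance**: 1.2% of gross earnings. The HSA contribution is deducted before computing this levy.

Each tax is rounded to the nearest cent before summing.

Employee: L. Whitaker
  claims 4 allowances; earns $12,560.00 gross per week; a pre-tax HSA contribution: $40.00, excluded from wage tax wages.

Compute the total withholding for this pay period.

$3,089.76

Wage Tax: taxable = $12,560.00 − $40.00 − 4×$136.00 = $11,976.00
  $1,032.25 + 36.15% × ($11,976.00 − $6,700.00) = $1,032.25 + 36.15% × $5,276.00 = $2,939.52
Unemployment Insurance: 1.2% × $12,520.00 = $150.24
Total: $2,939.52 + $150.24 = $3,089.76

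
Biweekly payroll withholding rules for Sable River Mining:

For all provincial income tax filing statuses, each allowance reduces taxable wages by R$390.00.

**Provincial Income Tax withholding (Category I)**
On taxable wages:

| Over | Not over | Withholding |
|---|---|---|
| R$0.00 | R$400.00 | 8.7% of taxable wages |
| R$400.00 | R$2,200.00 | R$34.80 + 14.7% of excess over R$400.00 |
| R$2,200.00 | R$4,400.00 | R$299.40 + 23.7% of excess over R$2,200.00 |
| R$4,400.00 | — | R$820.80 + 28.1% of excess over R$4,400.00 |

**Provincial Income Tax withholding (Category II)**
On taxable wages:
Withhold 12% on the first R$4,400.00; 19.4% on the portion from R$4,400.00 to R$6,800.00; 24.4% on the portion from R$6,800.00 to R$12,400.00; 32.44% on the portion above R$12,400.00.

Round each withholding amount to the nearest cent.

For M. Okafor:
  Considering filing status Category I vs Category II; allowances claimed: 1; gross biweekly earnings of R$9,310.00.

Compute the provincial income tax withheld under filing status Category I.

R$2,090.92

Provincial Income Tax (Category I): taxable = R$9,310.00 − 1×R$390.00 = R$8,920.00
  R$820.80 + 28.1% × (R$8,920.00 − R$4,400.00) = R$820.80 + 28.1% × R$4,520.00 = R$2,090.92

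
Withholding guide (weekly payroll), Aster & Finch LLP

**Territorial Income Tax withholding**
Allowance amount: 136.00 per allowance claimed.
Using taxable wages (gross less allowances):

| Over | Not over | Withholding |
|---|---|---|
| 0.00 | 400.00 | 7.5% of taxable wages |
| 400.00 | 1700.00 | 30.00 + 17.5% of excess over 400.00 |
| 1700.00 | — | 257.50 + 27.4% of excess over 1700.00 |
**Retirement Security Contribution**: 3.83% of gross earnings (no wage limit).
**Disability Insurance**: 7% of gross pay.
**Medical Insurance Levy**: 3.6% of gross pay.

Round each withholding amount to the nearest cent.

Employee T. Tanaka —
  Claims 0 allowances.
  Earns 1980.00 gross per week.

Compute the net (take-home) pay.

1360.07

Territorial Income Tax: taxable = 1980.00
  257.50 + 27.4% × (1980.00 − 1700.00) = 257.50 + 27.4% × 280.00 = 334.22
Retirement Security Contribution: 3.83% × 1980.00 = 75.83
Disability Insurance: 7% × 1980.00 = 138.60
Medical Insurance Levy: 3.6% × 1980.00 = 71.28
Total withheld: 334.22 + 75.83 + 138.60 + 71.28 = 619.93
Net pay: 1980.00 − 619.93 = 1360.07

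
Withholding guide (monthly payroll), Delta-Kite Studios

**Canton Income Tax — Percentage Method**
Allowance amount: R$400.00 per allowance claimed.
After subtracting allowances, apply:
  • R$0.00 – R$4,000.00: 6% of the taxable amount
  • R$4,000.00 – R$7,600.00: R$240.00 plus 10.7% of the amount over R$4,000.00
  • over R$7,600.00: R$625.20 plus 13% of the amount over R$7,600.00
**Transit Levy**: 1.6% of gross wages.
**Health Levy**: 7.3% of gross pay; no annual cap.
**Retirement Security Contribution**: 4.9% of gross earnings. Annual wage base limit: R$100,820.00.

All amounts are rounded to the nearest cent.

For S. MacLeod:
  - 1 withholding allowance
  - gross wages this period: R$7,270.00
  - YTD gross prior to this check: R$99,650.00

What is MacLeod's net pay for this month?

R$6,018.55

Canton Income Tax: taxable = R$7,270.00 − 1×R$400.00 = R$6,870.00
  R$240.00 + 10.7% × (R$6,870.00 − R$4,000.00) = R$240.00 + 10.7% × R$2,870.00 = R$547.09
Transit Levy: 1.6% × R$7,270.00 = R$116.32
Health Levy: 7.3% × R$7,270.00 = R$530.71
Retirement Security Contribution: cap R$100,820.00 − YTD R$99,650.00 = R$1,170.00 subject; 4.9% × R$1,170.00 = R$57.33
Total withheld: R$547.09 + R$116.32 + R$530.71 + R$57.33 = R$1,251.45
Net pay: R$7,270.00 − R$1,251.45 = R$6,018.55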